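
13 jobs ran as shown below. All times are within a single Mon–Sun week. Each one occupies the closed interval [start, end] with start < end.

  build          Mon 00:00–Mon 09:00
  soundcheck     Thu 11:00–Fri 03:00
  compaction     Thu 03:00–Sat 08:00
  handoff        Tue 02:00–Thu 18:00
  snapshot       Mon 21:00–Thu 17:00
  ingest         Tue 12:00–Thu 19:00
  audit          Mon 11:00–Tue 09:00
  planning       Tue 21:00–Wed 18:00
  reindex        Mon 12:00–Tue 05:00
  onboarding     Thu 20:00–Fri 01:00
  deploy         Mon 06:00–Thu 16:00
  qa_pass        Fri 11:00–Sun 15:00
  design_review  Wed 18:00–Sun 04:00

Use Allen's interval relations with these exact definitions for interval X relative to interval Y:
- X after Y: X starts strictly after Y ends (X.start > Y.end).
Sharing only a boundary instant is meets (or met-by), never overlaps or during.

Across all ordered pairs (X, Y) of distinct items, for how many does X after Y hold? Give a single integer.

39

Checking all 156 ordered pairs for relation 'after'; matching pairs in alphabetical order:
(audit, build): audit after build ✓
(compaction, audit): compaction after audit ✓
(compaction, build): compaction after build ✓
(compaction, planning): compaction after planning ✓
(compaction, reindex): compaction after reindex ✓
(design_review, audit): design_review after audit ✓
(design_review, build): design_review after build ✓
(design_review, reindex): design_review after reindex ✓
(handoff, build): handoff after build ✓
(ingest, audit): ingest after audit ✓
(ingest, build): ingest after build ✓
(ingest, reindex): ingest after reindex ✓
(onboarding, audit): onboarding after audit ✓
(onboarding, build): onboarding after build ✓
(onboarding, deploy): onboarding after deploy ✓
(onboarding, handoff): onboarding after handoff ✓
(onboarding, ingest): onboarding after ingest ✓
(onboarding, planning): onboarding after planning ✓
(onboarding, reindex): onboarding after reindex ✓
(onboarding, snapshot): onboarding after snapshot ✓
(planning, audit): planning after audit ✓
(planning, build): planning after build ✓
(planning, reindex): planning after reindex ✓
(qa_pass, audit): qa_pass after audit ✓
... plus 15 further pairs not listed.
Count: 39.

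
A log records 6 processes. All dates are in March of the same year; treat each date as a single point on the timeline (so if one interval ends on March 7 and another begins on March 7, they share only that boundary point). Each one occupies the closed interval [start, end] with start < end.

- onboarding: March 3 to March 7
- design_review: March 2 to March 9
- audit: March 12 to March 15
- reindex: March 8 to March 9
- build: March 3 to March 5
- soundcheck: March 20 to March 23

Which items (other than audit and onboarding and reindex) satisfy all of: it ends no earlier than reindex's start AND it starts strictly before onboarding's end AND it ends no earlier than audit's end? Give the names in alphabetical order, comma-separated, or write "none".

none

Conditions: its end is no earlier than reindex's start (X.end >= March 8) AND its start is strictly before onboarding's end (X.start < March 7) AND its end is no earlier than audit's end (X.end >= March 15).
build: end March 5 >= March 8? ✗; start March 3 < March 7? ✓; end March 5 >= March 15? ✗ → no.
design_review: end March 9 >= March 8? ✓; start March 2 < March 7? ✓; end March 9 >= March 15? ✗ → no.
soundcheck: end March 23 >= March 8? ✓; start March 20 < March 7? ✗; end March 23 >= March 15? ✓ → no.
Result: none.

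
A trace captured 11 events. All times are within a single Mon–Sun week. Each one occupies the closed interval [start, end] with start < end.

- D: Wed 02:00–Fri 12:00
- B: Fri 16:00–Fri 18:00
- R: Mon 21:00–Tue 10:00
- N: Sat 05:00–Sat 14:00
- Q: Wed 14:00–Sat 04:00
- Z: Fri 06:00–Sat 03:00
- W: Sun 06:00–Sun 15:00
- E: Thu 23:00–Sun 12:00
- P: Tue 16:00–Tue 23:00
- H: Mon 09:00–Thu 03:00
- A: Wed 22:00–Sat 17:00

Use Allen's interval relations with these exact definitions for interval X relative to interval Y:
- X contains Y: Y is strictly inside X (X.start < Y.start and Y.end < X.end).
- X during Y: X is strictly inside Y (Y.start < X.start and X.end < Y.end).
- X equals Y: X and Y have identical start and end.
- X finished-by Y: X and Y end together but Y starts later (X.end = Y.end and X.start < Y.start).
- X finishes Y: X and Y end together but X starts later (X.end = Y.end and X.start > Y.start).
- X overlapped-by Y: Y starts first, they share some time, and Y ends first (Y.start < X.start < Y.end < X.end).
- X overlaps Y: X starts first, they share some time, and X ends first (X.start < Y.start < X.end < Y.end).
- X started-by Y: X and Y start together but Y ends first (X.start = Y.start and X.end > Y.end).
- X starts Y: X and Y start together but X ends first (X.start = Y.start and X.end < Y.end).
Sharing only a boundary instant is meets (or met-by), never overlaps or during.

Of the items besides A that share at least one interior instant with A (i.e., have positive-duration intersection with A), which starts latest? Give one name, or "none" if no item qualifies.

N

Target A = [Wed 22:00, Sat 17:00].
B [Fri 16:00, Fri 18:00] → during → candidate.
D [Wed 02:00, Fri 12:00] → overlaps → candidate.
E [Thu 23:00, Sun 12:00] → overlapped-by → candidate.
H [Mon 09:00, Thu 03:00] → overlaps → candidate.
N [Sat 05:00, Sat 14:00] → during → candidate.
P [Tue 16:00, Tue 23:00] → before → excluded.
Q [Wed 14:00, Sat 04:00] → overlaps → candidate.
R [Mon 21:00, Tue 10:00] → before → excluded.
W [Sun 06:00, Sun 15:00] → after → excluded.
Z [Fri 06:00, Sat 03:00] → during → candidate.
Among candidates, latest start is Sat 05:00 → N.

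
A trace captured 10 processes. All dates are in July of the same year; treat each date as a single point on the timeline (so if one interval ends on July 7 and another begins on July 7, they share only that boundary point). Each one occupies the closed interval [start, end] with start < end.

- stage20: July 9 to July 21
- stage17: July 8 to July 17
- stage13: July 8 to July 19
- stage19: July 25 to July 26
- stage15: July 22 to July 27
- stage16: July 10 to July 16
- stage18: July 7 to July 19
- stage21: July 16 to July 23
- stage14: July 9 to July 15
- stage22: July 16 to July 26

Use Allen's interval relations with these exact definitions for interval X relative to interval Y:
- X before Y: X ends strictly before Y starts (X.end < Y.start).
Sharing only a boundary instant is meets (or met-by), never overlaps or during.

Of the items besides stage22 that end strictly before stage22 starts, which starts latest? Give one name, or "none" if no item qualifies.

stage14

Target stage22 = [July 16, July 26].
stage13 [July 8, July 19] → overlaps → excluded.
stage14 [July 9, July 15] → before → candidate.
stage15 [July 22, July 27] → overlapped-by → excluded.
stage16 [July 10, July 16] → meets → excluded.
stage17 [July 8, July 17] → overlaps → excluded.
stage18 [July 7, July 19] → overlaps → excluded.
stage19 [July 25, July 26] → finishes → excluded.
stage20 [July 9, July 21] → overlaps → excluded.
stage21 [July 16, July 23] → starts → excluded.
Among candidates, latest start is July 9 → stage14.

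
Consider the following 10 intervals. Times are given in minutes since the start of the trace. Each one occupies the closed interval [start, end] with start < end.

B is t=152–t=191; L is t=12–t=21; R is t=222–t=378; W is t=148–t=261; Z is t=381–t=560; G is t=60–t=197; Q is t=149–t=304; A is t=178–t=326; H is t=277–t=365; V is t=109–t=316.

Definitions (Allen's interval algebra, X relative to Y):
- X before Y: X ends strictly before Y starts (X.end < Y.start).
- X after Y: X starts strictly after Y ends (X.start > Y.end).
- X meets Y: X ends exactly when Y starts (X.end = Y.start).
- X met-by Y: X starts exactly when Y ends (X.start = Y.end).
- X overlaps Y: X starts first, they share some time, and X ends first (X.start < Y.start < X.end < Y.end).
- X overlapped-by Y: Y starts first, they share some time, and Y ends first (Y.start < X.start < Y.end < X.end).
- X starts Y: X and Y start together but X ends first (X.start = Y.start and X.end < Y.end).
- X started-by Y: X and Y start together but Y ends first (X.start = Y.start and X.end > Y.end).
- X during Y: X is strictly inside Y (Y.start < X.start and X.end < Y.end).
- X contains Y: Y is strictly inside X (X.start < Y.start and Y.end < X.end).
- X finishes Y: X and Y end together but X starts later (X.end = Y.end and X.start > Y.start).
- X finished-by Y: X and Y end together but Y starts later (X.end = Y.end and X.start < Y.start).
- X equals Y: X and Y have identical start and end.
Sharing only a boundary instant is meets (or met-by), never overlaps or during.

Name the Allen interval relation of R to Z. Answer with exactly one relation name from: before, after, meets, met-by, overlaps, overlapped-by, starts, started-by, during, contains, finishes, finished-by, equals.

R = [t=222, t=378]; Z = [t=381, t=560].
Compare endpoints: R.start < Z.start, R.start < Z.end, R.end < Z.start, R.end < Z.end.
That pattern is 'before'.

before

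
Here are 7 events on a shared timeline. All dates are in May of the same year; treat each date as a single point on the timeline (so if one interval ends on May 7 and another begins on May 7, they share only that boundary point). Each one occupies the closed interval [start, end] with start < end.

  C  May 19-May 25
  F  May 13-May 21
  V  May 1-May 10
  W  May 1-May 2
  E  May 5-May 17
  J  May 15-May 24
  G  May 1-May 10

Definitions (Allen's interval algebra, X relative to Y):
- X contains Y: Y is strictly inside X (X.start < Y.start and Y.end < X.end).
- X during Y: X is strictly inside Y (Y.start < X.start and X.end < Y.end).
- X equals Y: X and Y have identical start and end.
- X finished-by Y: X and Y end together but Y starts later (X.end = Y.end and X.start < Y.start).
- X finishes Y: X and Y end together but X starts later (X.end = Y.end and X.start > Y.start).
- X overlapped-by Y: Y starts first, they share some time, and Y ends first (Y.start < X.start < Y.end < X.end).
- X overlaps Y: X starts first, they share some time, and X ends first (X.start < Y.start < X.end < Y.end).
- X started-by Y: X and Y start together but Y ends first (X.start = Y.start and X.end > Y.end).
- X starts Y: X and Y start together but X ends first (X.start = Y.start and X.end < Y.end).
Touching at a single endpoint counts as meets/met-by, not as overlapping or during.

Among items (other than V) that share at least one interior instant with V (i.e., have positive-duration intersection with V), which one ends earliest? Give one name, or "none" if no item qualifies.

W

Target V = [May 1, May 10].
C [May 19, May 25] → after → excluded.
E [May 5, May 17] → overlapped-by → candidate.
F [May 13, May 21] → after → excluded.
G [May 1, May 10] → equals → candidate.
J [May 15, May 24] → after → excluded.
W [May 1, May 2] → starts → candidate.
Among candidates, earliest end is May 2 → W.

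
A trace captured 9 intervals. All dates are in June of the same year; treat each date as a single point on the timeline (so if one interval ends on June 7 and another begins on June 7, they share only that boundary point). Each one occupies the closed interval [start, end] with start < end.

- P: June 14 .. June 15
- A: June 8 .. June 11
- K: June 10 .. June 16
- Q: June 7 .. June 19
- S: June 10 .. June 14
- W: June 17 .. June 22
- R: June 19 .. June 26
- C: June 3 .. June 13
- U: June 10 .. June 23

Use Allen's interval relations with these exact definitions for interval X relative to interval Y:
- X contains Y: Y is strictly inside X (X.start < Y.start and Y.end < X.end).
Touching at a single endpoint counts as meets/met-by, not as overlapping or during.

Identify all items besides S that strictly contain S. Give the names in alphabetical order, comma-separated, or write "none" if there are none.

Target S = [June 10, June 14].
A [June 8, June 11] → overlaps → no.
C [June 3, June 13] → overlaps → no.
K [June 10, June 16] → started-by → no.
P [June 14, June 15] → met-by → no.
Q [June 7, June 19] → contains → yes.
R [June 19, June 26] → after → no.
U [June 10, June 23] → started-by → no.
W [June 17, June 22] → after → no.
Result: Q.

Q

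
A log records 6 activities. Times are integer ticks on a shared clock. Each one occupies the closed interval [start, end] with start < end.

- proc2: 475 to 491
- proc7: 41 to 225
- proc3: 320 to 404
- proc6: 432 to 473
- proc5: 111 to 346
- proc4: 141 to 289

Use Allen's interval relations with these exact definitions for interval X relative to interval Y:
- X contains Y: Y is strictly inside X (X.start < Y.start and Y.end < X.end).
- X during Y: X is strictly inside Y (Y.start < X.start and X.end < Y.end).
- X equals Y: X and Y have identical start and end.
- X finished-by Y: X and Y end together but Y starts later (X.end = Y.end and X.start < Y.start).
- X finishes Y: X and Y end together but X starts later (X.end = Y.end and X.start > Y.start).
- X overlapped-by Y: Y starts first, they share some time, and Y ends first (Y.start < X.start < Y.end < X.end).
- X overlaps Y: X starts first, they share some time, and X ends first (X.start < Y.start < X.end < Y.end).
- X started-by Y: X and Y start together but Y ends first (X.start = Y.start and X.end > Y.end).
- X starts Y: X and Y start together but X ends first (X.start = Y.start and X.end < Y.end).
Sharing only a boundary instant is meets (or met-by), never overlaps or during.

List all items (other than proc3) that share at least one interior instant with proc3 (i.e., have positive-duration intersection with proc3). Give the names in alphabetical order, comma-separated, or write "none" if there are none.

proc5

Target proc3 = [320, 404].
proc2 [475, 491] → after → no.
proc4 [141, 289] → before → no.
proc5 [111, 346] → overlaps → yes.
proc6 [432, 473] → after → no.
proc7 [41, 225] → before → no.
Result: proc5.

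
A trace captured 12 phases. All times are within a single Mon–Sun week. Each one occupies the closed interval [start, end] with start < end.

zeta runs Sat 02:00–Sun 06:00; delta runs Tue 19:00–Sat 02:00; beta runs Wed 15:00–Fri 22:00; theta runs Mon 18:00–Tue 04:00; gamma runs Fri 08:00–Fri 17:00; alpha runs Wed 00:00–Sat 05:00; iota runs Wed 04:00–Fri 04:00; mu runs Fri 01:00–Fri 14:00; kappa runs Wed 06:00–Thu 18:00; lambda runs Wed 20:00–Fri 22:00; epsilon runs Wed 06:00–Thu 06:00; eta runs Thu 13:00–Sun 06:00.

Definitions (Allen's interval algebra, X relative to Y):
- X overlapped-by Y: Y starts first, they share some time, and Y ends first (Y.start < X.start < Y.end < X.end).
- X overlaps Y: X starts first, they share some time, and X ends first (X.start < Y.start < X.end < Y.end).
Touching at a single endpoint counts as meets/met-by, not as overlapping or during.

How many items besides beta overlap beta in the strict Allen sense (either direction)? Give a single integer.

4

Target beta = [Wed 15:00, Fri 22:00].
alpha [Wed 00:00, Sat 05:00] → contains → no.
delta [Tue 19:00, Sat 02:00] → contains → no.
epsilon [Wed 06:00, Thu 06:00] → overlaps → counts.
eta [Thu 13:00, Sun 06:00] → overlapped-by → counts.
gamma [Fri 08:00, Fri 17:00] → during → no.
iota [Wed 04:00, Fri 04:00] → overlaps → counts.
kappa [Wed 06:00, Thu 18:00] → overlaps → counts.
lambda [Wed 20:00, Fri 22:00] → finishes → no.
mu [Fri 01:00, Fri 14:00] → during → no.
theta [Mon 18:00, Tue 04:00] → before → no.
zeta [Sat 02:00, Sun 06:00] → after → no.
Total: 4.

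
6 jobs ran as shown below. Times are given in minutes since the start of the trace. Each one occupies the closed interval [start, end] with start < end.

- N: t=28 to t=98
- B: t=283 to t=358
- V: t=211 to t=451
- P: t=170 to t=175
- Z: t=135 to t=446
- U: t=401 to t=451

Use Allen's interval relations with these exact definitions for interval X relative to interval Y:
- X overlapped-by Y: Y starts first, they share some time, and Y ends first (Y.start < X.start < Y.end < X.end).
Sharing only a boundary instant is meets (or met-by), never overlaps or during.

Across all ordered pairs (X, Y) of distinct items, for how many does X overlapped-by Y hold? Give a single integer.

Checking all 30 ordered pairs for relation 'overlapped-by'; matching pairs in alphabetical order:
(U, Z): U overlapped-by Z ✓
(V, Z): V overlapped-by Z ✓
Count: 2.

2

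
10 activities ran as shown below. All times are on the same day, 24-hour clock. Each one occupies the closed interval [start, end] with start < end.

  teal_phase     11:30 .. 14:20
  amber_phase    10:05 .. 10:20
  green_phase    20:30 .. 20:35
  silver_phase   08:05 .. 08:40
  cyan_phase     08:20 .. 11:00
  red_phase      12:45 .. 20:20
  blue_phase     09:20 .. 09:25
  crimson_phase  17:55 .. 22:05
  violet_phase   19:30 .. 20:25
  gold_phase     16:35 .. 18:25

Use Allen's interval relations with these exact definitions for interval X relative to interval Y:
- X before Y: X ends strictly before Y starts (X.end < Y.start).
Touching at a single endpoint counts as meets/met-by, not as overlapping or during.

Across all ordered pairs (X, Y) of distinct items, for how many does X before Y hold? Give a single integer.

Checking all 90 ordered pairs for relation 'before'; matching pairs in alphabetical order:
(amber_phase, crimson_phase): amber_phase before crimson_phase ✓
(amber_phase, gold_phase): amber_phase before gold_phase ✓
(amber_phase, green_phase): amber_phase before green_phase ✓
(amber_phase, red_phase): amber_phase before red_phase ✓
(amber_phase, teal_phase): amber_phase before teal_phase ✓
(amber_phase, violet_phase): amber_phase before violet_phase ✓
(blue_phase, amber_phase): blue_phase before amber_phase ✓
(blue_phase, crimson_phase): blue_phase before crimson_phase ✓
(blue_phase, gold_phase): blue_phase before gold_phase ✓
(blue_phase, green_phase): blue_phase before green_phase ✓
(blue_phase, red_phase): blue_phase before red_phase ✓
(blue_phase, teal_phase): blue_phase before teal_phase ✓
(blue_phase, violet_phase): blue_phase before violet_phase ✓
(cyan_phase, crimson_phase): cyan_phase before crimson_phase ✓
(cyan_phase, gold_phase): cyan_phase before gold_phase ✓
(cyan_phase, green_phase): cyan_phase before green_phase ✓
(cyan_phase, red_phase): cyan_phase before red_phase ✓
(cyan_phase, teal_phase): cyan_phase before teal_phase ✓
(cyan_phase, violet_phase): cyan_phase before violet_phase ✓
(gold_phase, green_phase): gold_phase before green_phase ✓
(gold_phase, violet_phase): gold_phase before violet_phase ✓
(red_phase, green_phase): red_phase before green_phase ✓
(silver_phase, amber_phase): silver_phase before amber_phase ✓
(silver_phase, blue_phase): silver_phase before blue_phase ✓
... plus 11 further pairs not listed.
Count: 35.

35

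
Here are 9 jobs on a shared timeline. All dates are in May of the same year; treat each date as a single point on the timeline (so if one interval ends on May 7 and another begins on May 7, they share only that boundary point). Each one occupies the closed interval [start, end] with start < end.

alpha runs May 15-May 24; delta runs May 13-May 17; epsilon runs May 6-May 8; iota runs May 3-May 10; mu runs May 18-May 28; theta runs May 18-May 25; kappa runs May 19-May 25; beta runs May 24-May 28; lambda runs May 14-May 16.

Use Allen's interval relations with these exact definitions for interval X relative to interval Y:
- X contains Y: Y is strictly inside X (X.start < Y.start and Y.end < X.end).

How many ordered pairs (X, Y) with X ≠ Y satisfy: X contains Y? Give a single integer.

3

Checking all 72 ordered pairs for relation 'contains'; matching pairs in alphabetical order:
(delta, lambda): delta contains lambda ✓
(iota, epsilon): iota contains epsilon ✓
(mu, kappa): mu contains kappa ✓
Count: 3.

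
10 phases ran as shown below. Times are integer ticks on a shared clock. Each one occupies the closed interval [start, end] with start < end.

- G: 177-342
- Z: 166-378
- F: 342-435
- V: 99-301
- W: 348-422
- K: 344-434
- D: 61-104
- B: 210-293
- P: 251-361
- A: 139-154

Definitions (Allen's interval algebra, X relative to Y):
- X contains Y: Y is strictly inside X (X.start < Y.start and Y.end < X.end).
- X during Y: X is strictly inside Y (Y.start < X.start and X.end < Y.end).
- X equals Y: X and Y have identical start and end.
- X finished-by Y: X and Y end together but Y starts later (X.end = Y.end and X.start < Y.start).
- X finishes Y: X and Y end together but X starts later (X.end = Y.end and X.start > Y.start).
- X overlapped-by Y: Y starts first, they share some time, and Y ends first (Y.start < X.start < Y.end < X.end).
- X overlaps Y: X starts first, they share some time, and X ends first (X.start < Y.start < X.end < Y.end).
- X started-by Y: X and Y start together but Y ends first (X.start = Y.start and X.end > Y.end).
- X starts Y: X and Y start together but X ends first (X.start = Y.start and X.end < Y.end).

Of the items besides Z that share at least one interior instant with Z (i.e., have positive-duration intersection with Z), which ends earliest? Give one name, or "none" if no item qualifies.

Target Z = [166, 378].
A [139, 154] → before → excluded.
B [210, 293] → during → candidate.
D [61, 104] → before → excluded.
F [342, 435] → overlapped-by → candidate.
G [177, 342] → during → candidate.
K [344, 434] → overlapped-by → candidate.
P [251, 361] → during → candidate.
V [99, 301] → overlaps → candidate.
W [348, 422] → overlapped-by → candidate.
Among candidates, earliest end is 293 → B.

B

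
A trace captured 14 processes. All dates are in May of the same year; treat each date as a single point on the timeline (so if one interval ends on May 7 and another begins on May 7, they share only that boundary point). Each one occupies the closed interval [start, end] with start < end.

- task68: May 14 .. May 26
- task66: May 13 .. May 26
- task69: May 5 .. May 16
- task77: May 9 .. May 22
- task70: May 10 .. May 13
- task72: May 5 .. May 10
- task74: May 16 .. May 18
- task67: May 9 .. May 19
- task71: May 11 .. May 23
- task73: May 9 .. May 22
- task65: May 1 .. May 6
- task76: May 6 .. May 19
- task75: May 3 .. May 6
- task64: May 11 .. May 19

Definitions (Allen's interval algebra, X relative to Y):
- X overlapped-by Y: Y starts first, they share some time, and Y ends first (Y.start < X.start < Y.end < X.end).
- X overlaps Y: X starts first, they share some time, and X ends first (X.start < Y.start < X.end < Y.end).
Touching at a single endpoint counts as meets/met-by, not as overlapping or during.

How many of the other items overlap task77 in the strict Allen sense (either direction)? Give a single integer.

6

Target task77 = [May 9, May 22].
task64 [May 11, May 19] → during → no.
task65 [May 1, May 6] → before → no.
task66 [May 13, May 26] → overlapped-by → counts.
task67 [May 9, May 19] → starts → no.
task68 [May 14, May 26] → overlapped-by → counts.
task69 [May 5, May 16] → overlaps → counts.
task70 [May 10, May 13] → during → no.
task71 [May 11, May 23] → overlapped-by → counts.
task72 [May 5, May 10] → overlaps → counts.
task73 [May 9, May 22] → equals → no.
task74 [May 16, May 18] → during → no.
task75 [May 3, May 6] → before → no.
task76 [May 6, May 19] → overlaps → counts.
Total: 6.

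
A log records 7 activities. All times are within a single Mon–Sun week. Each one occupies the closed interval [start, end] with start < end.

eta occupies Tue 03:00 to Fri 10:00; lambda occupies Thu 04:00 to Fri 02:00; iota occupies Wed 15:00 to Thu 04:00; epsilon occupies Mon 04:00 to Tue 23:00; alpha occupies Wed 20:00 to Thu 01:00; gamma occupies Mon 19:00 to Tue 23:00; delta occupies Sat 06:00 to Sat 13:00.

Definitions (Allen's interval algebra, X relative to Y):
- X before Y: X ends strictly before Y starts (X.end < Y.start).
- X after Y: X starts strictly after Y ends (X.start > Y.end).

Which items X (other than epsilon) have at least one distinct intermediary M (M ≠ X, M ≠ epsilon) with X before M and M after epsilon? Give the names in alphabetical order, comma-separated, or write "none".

alpha, eta, gamma, iota, lambda

Target epsilon = [Mon 04:00, Tue 23:00].
Intermediaries M with M after epsilon: alpha, delta, iota, lambda.
Via alpha — items with X before alpha: gamma.
Via delta — items with X before delta: alpha, eta, gamma, iota, lambda.
Via iota — items with X before iota: gamma.
Via lambda — items with X before lambda: alpha, gamma.
Union: alpha, eta, gamma, iota, lambda.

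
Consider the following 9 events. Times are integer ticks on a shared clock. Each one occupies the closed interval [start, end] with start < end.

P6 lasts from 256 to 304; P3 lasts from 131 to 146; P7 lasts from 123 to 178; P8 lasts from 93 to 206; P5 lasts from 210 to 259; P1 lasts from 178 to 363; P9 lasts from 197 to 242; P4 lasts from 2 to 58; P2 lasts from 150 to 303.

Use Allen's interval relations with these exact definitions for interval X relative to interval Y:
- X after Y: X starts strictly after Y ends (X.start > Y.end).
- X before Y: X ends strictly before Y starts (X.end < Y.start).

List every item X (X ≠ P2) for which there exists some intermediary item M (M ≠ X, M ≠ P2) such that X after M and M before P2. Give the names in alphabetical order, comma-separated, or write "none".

Target P2 = [150, 303].
Intermediaries M with M before P2: P3, P4.
Via P3 — items with X after P3: P1, P5, P6, P9.
Via P4 — items with X after P4: P1, P3, P5, P6, P7, P8, P9.
Union: P1, P3, P5, P6, P7, P8, P9.

P1, P3, P5, P6, P7, P8, P9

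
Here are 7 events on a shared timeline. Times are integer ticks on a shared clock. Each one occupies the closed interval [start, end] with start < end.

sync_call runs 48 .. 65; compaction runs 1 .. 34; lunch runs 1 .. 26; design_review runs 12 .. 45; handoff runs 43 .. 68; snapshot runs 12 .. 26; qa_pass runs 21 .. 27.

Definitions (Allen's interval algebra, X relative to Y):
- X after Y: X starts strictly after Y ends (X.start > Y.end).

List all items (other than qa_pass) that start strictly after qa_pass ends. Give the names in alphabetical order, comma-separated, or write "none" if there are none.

Target qa_pass = [21, 27].
compaction [1, 34] → contains → no.
design_review [12, 45] → contains → no.
handoff [43, 68] → after → yes.
lunch [1, 26] → overlaps → no.
snapshot [12, 26] → overlaps → no.
sync_call [48, 65] → after → yes.
Result: handoff, sync_call.

handoff, sync_call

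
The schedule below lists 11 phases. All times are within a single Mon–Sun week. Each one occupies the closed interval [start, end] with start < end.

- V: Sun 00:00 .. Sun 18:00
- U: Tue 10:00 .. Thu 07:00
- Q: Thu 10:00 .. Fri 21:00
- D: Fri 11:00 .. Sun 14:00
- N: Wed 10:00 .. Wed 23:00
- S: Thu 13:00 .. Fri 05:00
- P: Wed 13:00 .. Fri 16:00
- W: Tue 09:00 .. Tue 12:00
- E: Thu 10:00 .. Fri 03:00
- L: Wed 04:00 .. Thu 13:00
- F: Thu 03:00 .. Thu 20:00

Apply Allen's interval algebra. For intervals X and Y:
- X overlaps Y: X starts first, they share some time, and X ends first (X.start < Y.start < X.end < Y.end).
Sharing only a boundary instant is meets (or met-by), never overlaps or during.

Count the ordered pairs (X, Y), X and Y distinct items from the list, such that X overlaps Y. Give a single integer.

17

Checking all 110 ordered pairs for relation 'overlaps'; matching pairs in alphabetical order:
(D, V): D overlaps V ✓
(E, S): E overlaps S ✓
(F, E): F overlaps E ✓
(F, Q): F overlaps Q ✓
(F, S): F overlaps S ✓
(L, E): L overlaps E ✓
(L, F): L overlaps F ✓
(L, P): L overlaps P ✓
(L, Q): L overlaps Q ✓
(N, P): N overlaps P ✓
(P, D): P overlaps D ✓
(P, Q): P overlaps Q ✓
(Q, D): Q overlaps D ✓
(U, F): U overlaps F ✓
(U, L): U overlaps L ✓
(U, P): U overlaps P ✓
(W, U): W overlaps U ✓
Count: 17.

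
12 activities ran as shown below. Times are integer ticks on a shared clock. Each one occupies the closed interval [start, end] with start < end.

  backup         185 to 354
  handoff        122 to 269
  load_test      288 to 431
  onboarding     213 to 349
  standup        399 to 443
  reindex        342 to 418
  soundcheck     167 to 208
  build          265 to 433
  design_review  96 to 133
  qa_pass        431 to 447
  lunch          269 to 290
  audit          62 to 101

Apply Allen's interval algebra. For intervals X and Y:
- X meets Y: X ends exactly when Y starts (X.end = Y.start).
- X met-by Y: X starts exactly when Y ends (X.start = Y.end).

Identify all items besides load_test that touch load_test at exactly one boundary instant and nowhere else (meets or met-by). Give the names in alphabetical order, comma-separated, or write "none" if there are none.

Target load_test = [288, 431].
audit [62, 101] → before → no.
backup [185, 354] → overlaps → no.
build [265, 433] → contains → no.
design_review [96, 133] → before → no.
handoff [122, 269] → before → no.
lunch [269, 290] → overlaps → no.
onboarding [213, 349] → overlaps → no.
qa_pass [431, 447] → met-by → yes.
reindex [342, 418] → during → no.
soundcheck [167, 208] → before → no.
standup [399, 443] → overlapped-by → no.
Result: qa_pass.

qa_pass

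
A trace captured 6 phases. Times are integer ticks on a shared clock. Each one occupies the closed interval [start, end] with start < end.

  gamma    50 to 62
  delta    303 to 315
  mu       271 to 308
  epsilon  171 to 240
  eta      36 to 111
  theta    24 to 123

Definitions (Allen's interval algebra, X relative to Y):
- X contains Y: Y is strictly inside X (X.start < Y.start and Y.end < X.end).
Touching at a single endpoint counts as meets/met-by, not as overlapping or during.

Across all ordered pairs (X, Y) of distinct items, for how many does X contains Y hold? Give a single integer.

3

Checking all 30 ordered pairs for relation 'contains'; matching pairs in alphabetical order:
(eta, gamma): eta contains gamma ✓
(theta, eta): theta contains eta ✓
(theta, gamma): theta contains gamma ✓
Count: 3.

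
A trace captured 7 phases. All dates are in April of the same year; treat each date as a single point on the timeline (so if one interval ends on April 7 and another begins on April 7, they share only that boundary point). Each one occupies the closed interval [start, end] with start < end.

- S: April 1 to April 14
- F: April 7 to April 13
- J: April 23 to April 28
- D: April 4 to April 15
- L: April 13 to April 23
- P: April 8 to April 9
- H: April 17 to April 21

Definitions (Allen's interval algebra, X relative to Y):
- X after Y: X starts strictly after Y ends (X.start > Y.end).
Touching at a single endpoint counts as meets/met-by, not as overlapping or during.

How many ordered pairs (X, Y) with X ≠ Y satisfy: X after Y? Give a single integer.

10

Checking all 42 ordered pairs for relation 'after'; matching pairs in alphabetical order:
(H, D): H after D ✓
(H, F): H after F ✓
(H, P): H after P ✓
(H, S): H after S ✓
(J, D): J after D ✓
(J, F): J after F ✓
(J, H): J after H ✓
(J, P): J after P ✓
(J, S): J after S ✓
(L, P): L after P ✓
Count: 10.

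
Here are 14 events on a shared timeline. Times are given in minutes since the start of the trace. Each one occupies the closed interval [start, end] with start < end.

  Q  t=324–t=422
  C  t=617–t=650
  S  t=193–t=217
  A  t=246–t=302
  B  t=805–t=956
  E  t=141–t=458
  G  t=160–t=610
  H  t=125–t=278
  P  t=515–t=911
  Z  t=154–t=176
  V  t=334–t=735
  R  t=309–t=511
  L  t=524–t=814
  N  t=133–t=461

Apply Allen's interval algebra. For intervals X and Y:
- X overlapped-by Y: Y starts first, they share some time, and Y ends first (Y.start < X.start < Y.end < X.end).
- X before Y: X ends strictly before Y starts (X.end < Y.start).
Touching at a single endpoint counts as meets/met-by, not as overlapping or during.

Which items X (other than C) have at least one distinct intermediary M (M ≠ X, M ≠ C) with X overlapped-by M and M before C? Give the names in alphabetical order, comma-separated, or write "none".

Target C = [t=617, t=650].
Intermediaries M with M before C: A, E, G, H, N, Q, R, S, Z.
Via A — items with X overlapped-by A: none.
Via E — items with X overlapped-by E: G, R, V.
Via G — items with X overlapped-by G: L, P, V.
Via H — items with X overlapped-by H: A, E, G, N.
Via N — items with X overlapped-by N: G, R, V.
Via Q — items with X overlapped-by Q: V.
Via R — items with X overlapped-by R: V.
Via S — items with X overlapped-by S: none.
Via Z — items with X overlapped-by Z: G.
Union: A, E, G, L, N, P, R, V.

A, E, G, L, N, P, R, V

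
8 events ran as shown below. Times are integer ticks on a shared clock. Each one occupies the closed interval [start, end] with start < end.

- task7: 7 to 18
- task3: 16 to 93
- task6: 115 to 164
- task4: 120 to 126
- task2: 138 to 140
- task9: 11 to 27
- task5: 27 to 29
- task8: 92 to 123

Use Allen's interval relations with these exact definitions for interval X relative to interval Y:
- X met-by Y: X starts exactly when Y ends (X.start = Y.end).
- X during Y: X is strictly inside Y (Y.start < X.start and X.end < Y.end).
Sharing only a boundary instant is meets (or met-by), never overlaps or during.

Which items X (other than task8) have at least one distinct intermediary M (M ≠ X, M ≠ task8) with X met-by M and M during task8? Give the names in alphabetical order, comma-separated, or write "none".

none

Target task8 = [92, 123].
Intermediaries M with M during task8: none.
Union: none.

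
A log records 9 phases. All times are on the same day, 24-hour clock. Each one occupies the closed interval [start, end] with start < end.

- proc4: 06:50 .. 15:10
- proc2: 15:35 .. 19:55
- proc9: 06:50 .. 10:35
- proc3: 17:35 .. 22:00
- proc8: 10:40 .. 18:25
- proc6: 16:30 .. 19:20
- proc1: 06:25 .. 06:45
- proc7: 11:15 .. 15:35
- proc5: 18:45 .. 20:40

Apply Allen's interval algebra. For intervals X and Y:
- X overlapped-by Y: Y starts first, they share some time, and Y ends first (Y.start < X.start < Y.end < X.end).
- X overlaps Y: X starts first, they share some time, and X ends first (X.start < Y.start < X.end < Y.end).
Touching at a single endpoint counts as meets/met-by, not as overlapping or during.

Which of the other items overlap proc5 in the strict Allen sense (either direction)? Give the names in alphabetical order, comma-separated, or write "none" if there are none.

Target proc5 = [18:45, 20:40].
proc1 [06:25, 06:45] → before → no.
proc2 [15:35, 19:55] → overlaps → yes.
proc3 [17:35, 22:00] → contains → no.
proc4 [06:50, 15:10] → before → no.
proc6 [16:30, 19:20] → overlaps → yes.
proc7 [11:15, 15:35] → before → no.
proc8 [10:40, 18:25] → before → no.
proc9 [06:50, 10:35] → before → no.
Result: proc2, proc6.

proc2, proc6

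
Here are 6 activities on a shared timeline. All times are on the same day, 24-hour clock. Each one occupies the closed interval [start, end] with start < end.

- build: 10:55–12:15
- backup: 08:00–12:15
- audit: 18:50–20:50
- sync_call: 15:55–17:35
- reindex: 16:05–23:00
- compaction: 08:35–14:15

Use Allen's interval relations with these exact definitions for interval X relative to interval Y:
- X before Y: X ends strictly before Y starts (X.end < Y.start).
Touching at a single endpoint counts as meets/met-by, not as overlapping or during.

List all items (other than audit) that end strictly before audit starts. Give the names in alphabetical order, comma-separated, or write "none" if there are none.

Target audit = [18:50, 20:50].
backup [08:00, 12:15] → before → yes.
build [10:55, 12:15] → before → yes.
compaction [08:35, 14:15] → before → yes.
reindex [16:05, 23:00] → contains → no.
sync_call [15:55, 17:35] → before → yes.
Result: backup, build, compaction, sync_call.

backup, build, compaction, sync_call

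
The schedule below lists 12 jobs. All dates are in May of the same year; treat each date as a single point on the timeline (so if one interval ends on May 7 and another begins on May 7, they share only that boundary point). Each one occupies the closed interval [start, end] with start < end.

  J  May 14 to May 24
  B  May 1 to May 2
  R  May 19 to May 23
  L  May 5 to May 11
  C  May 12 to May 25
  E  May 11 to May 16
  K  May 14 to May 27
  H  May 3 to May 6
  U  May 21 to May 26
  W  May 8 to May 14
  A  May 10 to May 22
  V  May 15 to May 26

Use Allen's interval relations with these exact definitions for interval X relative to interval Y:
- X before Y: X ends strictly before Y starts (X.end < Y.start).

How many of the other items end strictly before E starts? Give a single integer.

Target E = [May 11, May 16].
A [May 10, May 22] → contains → no.
B [May 1, May 2] → before → counts.
C [May 12, May 25] → overlapped-by → no.
H [May 3, May 6] → before → counts.
J [May 14, May 24] → overlapped-by → no.
K [May 14, May 27] → overlapped-by → no.
L [May 5, May 11] → meets → no.
R [May 19, May 23] → after → no.
U [May 21, May 26] → after → no.
V [May 15, May 26] → overlapped-by → no.
W [May 8, May 14] → overlaps → no.
Total: 2.

2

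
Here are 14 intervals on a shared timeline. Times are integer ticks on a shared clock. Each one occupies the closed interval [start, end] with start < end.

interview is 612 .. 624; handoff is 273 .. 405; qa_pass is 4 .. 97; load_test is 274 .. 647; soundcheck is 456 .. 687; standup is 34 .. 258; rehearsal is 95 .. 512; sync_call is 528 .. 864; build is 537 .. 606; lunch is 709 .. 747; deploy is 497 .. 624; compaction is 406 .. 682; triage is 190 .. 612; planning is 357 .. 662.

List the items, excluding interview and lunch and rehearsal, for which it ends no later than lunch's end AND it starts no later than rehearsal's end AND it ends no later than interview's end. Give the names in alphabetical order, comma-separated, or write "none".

deploy, handoff, qa_pass, standup, triage

Conditions: its end is no later than lunch's end (X.end <= 747) AND its start is no later than rehearsal's end (X.start <= 512) AND its end is no later than interview's end (X.end <= 624).
build: end 606 <= 747? ✓; start 537 <= 512? ✗; end 606 <= 624? ✓ → no.
compaction: end 682 <= 747? ✓; start 406 <= 512? ✓; end 682 <= 624? ✗ → no.
deploy: end 624 <= 747? ✓; start 497 <= 512? ✓; end 624 <= 624? ✓ → yes.
handoff: end 405 <= 747? ✓; start 273 <= 512? ✓; end 405 <= 624? ✓ → yes.
load_test: end 647 <= 747? ✓; start 274 <= 512? ✓; end 647 <= 624? ✗ → no.
planning: end 662 <= 747? ✓; start 357 <= 512? ✓; end 662 <= 624? ✗ → no.
qa_pass: end 97 <= 747? ✓; start 4 <= 512? ✓; end 97 <= 624? ✓ → yes.
soundcheck: end 687 <= 747? ✓; start 456 <= 512? ✓; end 687 <= 624? ✗ → no.
standup: end 258 <= 747? ✓; start 34 <= 512? ✓; end 258 <= 624? ✓ → yes.
sync_call: end 864 <= 747? ✗; start 528 <= 512? ✗; end 864 <= 624? ✗ → no.
triage: end 612 <= 747? ✓; start 190 <= 512? ✓; end 612 <= 624? ✓ → yes.
Result: deploy, handoff, qa_pass, standup, triage.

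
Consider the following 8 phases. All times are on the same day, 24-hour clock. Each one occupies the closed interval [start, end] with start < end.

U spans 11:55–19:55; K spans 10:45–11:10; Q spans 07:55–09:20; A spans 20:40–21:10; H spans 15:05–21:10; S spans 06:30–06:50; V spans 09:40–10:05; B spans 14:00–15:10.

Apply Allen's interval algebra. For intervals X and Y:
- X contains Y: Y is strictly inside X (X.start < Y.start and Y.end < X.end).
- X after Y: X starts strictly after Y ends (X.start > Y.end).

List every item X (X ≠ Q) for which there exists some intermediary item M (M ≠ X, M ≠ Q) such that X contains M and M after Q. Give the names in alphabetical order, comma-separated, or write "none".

U

Target Q = [07:55, 09:20].
Intermediaries M with M after Q: A, B, H, K, U, V.
Via A — items with X contains A: none.
Via B — items with X contains B: U.
Via H — items with X contains H: none.
Via K — items with X contains K: none.
Via U — items with X contains U: none.
Via V — items with X contains V: none.
Union: U.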